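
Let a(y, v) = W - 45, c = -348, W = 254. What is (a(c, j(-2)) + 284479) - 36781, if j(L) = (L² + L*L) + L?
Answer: 247907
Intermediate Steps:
j(L) = L + 2*L² (j(L) = (L² + L²) + L = 2*L² + L = L + 2*L²)
a(y, v) = 209 (a(y, v) = 254 - 45 = 209)
(a(c, j(-2)) + 284479) - 36781 = (209 + 284479) - 36781 = 284688 - 36781 = 247907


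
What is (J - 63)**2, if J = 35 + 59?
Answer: 961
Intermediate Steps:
J = 94
(J - 63)**2 = (94 - 63)**2 = 31**2 = 961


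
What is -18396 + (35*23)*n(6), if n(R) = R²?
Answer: 10584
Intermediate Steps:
-18396 + (35*23)*n(6) = -18396 + (35*23)*6² = -18396 + 805*36 = -18396 + 28980 = 10584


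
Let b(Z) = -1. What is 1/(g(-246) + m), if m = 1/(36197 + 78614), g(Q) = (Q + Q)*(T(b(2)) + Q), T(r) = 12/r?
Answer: 114811/14573649097 ≈ 7.8780e-6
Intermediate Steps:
g(Q) = 2*Q*(-12 + Q) (g(Q) = (Q + Q)*(12/(-1) + Q) = (2*Q)*(12*(-1) + Q) = (2*Q)*(-12 + Q) = 2*Q*(-12 + Q))
m = 1/114811 ≈ 8.7100e-6
1/(g(-246) + m) = 1/(2*(-246)*(-12 - 246) + 1/114811) = 1/(2*(-246)*(-258) + 1/114811) = 1/(126936 + 1/114811) = 1/(14573649097/114811) = 114811/14573649097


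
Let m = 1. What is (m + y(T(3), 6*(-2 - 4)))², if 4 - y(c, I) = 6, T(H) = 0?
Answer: 1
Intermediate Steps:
y(c, I) = -2 (y(c, I) = 4 - 1*6 = 4 - 6 = -2)
(m + y(T(3), 6*(-2 - 4)))² = (1 - 2)² = (-1)² = 1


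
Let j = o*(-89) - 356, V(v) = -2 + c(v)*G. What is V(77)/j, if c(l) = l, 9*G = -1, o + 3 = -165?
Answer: -95/131364 ≈ -0.00072318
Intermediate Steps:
o = -168 (o = -3 - 165 = -168)
G = -1/9 (G = (1/9)*(-1) = -1/9 ≈ -0.11111)
V(v) = -2 - v/9 (V(v) = -2 + v*(-1/9) = -2 - v/9)
j = 14596 (j = -168*(-89) - 356 = 14952 - 356 = 14596)
V(77)/j = (-2 - 1/9*77)/14596 = (-2 - 77/9)*(1/14596) = -95/9*1/14596 = -95/131364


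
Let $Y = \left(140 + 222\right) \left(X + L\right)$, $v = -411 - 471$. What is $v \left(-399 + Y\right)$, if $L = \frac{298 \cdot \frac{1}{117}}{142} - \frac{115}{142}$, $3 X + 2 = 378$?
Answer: $- \frac{36377425364}{923} \approx -3.9412 \cdot 10^{7}$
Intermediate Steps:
$X = \frac{376}{3}$ ($X = - \frac{2}{3} + \frac{1}{3} \cdot 378 = - \frac{2}{3} + 126 = \frac{376}{3} \approx 125.33$)
$v = -882$ ($v = -411 - 471 = -882$)
$L = - \frac{13157}{16614}$ ($L = 298 \cdot \frac{1}{117} \cdot \frac{1}{142} - \frac{115}{142} = \frac{298}{117} \cdot \frac{1}{142} - \frac{115}{142} = \frac{149}{8307} - \frac{115}{142} = - \frac{13157}{16614} \approx -0.79192$)
$Y = \frac{374512711}{8307}$ ($Y = \left(140 + 222\right) \left(\frac{376}{3} - \frac{13157}{16614}\right) = 362 \cdot \frac{2069131}{16614} = \frac{374512711}{8307} \approx 45084.0$)
$v \left(-399 + Y\right) = - 882 \left(-399 + \frac{374512711}{8307}\right) = \left(-882\right) \frac{371198218}{8307} = - \frac{36377425364}{923}$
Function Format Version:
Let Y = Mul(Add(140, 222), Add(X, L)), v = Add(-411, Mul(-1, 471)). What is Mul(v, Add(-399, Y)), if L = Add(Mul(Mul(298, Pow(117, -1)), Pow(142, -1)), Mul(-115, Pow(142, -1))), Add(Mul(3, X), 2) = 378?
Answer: Rational(-36377425364, 923) ≈ -3.9412e+7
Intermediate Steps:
X = Rational(376, 3) (X = Add(Rational(-2, 3), Mul(Rational(1, 3), 378)) = Add(Rational(-2, 3), 126) = Rational(376, 3) ≈ 125.33)
v = -882 (v = Add(-411, -471) = -882)
L = Rational(-13157, 16614) (L = Add(Mul(Mul(298, Rational(1, 117)), Rational(1, 142)), Mul(-115, Rational(1, 142))) = Add(Mul(Rational(298, 117), Rational(1, 142)), Rational(-115, 142)) = Add(Rational(149, 8307), Rational(-115, 142)) = Rational(-13157, 16614) ≈ -0.79192)
Y = Rational(374512711, 8307) (Y = Mul(Add(140, 222), Add(Rational(376, 3), Rational(-13157, 16614))) = Mul(362, Rational(2069131, 16614)) = Rational(374512711, 8307) ≈ 45084.)
Mul(v, Add(-399, Y)) = Mul(-882, Add(-399, Rational(374512711, 8307))) = Mul(-882, Rational(371198218, 8307)) = Rational(-36377425364, 923)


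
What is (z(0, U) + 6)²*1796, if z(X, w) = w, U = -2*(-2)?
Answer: 179600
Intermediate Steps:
U = 4
(z(0, U) + 6)²*1796 = (4 + 6)²*1796 = 10²*1796 = 100*1796 = 179600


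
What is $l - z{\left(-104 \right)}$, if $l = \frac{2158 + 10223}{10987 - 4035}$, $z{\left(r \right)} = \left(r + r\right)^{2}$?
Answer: $- \frac{300758947}{6952} \approx -43262.0$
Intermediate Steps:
$z{\left(r \right)} = 4 r^{2}$ ($z{\left(r \right)} = \left(2 r\right)^{2} = 4 r^{2}$)
$l = \frac{12381}{6952} \approx 1.7809$
$l - z{\left(-104 \right)} = \frac{12381}{6952} - 4 \left(-104\right)^{2} = \frac{12381}{6952} - 4 \cdot 10816 = \frac{12381}{6952} - 43264 = - \frac{300758947}{6952}$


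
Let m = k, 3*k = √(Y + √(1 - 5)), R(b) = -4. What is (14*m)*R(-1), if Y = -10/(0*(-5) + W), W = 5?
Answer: -56*√(-2 + 2*I)/3 ≈ -12.014 - 29.004*I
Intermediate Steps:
Y = -2 (Y = -10/(0*(-5) + 5) = -10/(0 + 5) = -10/5 = -10*⅕ = -2)
k = √(-2 + 2*I)/3 (k = √(-2 + √(1 - 5))/3 = √(-2 + √(-4))/3 = √(-2 + 2*I)/3 ≈ 0.21453 + 0.51792*I)
m = √(-2 + 2*I)/3 ≈ 0.21453 + 0.51792*I
(14*m)*R(-1) = (14*(√(-2 + 2*I)/3))*(-4) = (14*√(-2 + 2*I)/3)*(-4) = -56*√(-2 + 2*I)/3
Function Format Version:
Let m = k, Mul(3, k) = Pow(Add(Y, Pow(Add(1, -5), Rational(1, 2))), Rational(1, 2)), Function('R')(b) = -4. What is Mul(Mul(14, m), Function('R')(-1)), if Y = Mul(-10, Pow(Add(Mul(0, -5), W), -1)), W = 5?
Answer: Mul(Rational(-56, 3), Pow(Add(-2, Mul(2, I)), Rational(1, 2))) ≈ Add(-12.014, Mul(-29.004, I))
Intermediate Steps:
Y = -2 (Y = Mul(-10, Pow(Add(Mul(0, -5), 5), -1)) = Mul(-10, Pow(Add(0, 5), -1)) = Mul(-10, Pow(5, -1)) = Mul(-10, Rational(1, 5)) = -2)
k = Mul(Rational(1, 3), Pow(Add(-2, Mul(2, I)), Rational(1, 2))) (k = Mul(Rational(1, 3), Pow(Add(-2, Pow(Add(1, -5), Rational(1, 2))), Rational(1, 2))) = Mul(Rational(1, 3), Pow(Add(-2, Pow(-4, Rational(1, 2))), Rational(1, 2))) = Mul(Rational(1, 3), Pow(Add(-2, Mul(2, I)), Rational(1, 2))) ≈ Add(0.21453, Mul(0.51792, I)))
m = Mul(Rational(1, 3), Pow(Add(-2, Mul(2, I)), Rational(1, 2))) ≈ Add(0.21453, Mul(0.51792, I))
Mul(Mul(14, m), Function('R')(-1)) = Mul(Mul(14, Mul(Rational(1, 3), Pow(Add(-2, Mul(2, I)), Rational(1, 2)))), -4) = Mul(Mul(Rational(14, 3), Pow(Add(-2, Mul(2, I)), Rational(1, 2))), -4) = Mul(Rational(-56, 3), Pow(Add(-2, Mul(2, I)), Rational(1, 2)))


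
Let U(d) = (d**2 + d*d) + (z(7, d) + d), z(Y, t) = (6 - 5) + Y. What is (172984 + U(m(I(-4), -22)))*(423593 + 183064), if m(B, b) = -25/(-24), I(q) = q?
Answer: 10075080595999/96 ≈ 1.0495e+11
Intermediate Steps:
z(Y, t) = 1 + Y
m(B, b) = 25/24 (m(B, b) = -25*(-1/24) = 25/24)
U(d) = 8 + d + 2*d**2 (U(d) = (d**2 + d*d) + ((1 + 7) + d) = (d**2 + d**2) + (8 + d) = 2*d**2 + (8 + d) = 8 + d + 2*d**2)
(172984 + U(m(I(-4), -22)))*(423593 + 183064) = (172984 + (8 + 25/24 + 2*(25/24)**2))*(423593 + 183064) = (172984 + (8 + 25/24 + 2*(625/576)))*606657 = (172984 + (8 + 25/24 + 625/288))*606657 = (172984 + 3229/288)*606657 = (49822621/288)*606657 = 10075080595999/96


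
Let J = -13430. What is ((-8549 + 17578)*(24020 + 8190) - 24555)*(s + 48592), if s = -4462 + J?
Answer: 8927545724500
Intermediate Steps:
s = -17892 (s = -4462 - 13430 = -17892)
((-8549 + 17578)*(24020 + 8190) - 24555)*(s + 48592) = ((-8549 + 17578)*(24020 + 8190) - 24555)*(-17892 + 48592) = (9029*32210 - 24555)*30700 = (290824090 - 24555)*30700 = 290799535*30700 = 8927545724500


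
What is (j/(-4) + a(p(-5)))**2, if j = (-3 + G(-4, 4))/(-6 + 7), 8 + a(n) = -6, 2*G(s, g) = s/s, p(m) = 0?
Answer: 11449/64 ≈ 178.89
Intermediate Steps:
G(s, g) = 1/2 (G(s, g) = (s/s)/2 = (1/2)*1 = 1/2)
a(n) = -14 (a(n) = -8 - 6 = -14)
j = -5/2 (j = (-3 + 1/2)/(-6 + 7) = -5/2/1 = -5/2*1 = -5/2 ≈ -2.5000)
(j/(-4) + a(p(-5)))**2 = (-5/2/(-4) - 14)**2 = (-5/2*(-1/4) - 14)**2 = (5/8 - 14)**2 = (-107/8)**2 = 11449/64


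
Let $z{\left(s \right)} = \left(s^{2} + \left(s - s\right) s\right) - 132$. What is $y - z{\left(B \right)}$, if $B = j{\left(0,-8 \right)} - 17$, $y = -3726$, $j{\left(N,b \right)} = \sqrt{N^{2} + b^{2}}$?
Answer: $-3675$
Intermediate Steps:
$B = -9$ ($B = \sqrt{0^{2} + \left(-8\right)^{2}} - 17 = \sqrt{0 + 64} - 17 = \sqrt{64} - 17 = 8 - 17 = -9$)
$z{\left(s \right)} = -132 + s^{2}$ ($z{\left(s \right)} = \left(s^{2} + 0 s\right) - 132 = \left(s^{2} + 0\right) - 132 = s^{2} - 132 = -132 + s^{2}$)
$y - z{\left(B \right)} = -3726 - \left(-132 + \left(-9\right)^{2}\right) = -3726 - \left(-132 + 81\right) = -3726 - -51 = -3726 + 51 = -3675$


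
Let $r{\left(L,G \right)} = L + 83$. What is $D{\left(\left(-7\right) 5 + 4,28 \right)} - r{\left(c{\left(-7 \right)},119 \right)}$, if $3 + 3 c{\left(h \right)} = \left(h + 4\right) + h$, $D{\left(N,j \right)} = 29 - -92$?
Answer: $\frac{127}{3} \approx 42.333$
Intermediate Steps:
$D{\left(N,j \right)} = 121$ ($D{\left(N,j \right)} = 29 + 92 = 121$)
$c{\left(h \right)} = \frac{1}{3} + \frac{2 h}{3}$ ($c{\left(h \right)} = -1 + \frac{\left(h + 4\right) + h}{3} = -1 + \frac{\left(4 + h\right) + h}{3} = -1 + \frac{4 + 2 h}{3} = -1 + \left(\frac{4}{3} + \frac{2 h}{3}\right) = \frac{1}{3} + \frac{2 h}{3}$)
$r{\left(L,G \right)} = 83 + L$
$D{\left(\left(-7\right) 5 + 4,28 \right)} - r{\left(c{\left(-7 \right)},119 \right)} = 121 - \left(83 + \left(\frac{1}{3} + \frac{2}{3} \left(-7\right)\right)\right) = 121 - \left(83 + \left(\frac{1}{3} - \frac{14}{3}\right)\right) = 121 - \left(83 - \frac{13}{3}\right) = 121 - \frac{236}{3} = \frac{127}{3}$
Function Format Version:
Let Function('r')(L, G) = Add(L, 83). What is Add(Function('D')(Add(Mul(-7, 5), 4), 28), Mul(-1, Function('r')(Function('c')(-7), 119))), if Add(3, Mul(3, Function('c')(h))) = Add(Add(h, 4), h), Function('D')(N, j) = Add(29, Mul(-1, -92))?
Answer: Rational(127, 3) ≈ 42.333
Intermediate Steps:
Function('D')(N, j) = 121 (Function('D')(N, j) = Add(29, 92) = 121)
Function('c')(h) = Add(Rational(1, 3), Mul(Rational(2, 3), h)) (Function('c')(h) = Add(-1, Mul(Rational(1, 3), Add(Add(h, 4), h))) = Add(-1, Mul(Rational(1, 3), Add(Add(4, h), h))) = Add(-1, Mul(Rational(1, 3), Add(4, Mul(2, h)))) = Add(-1, Add(Rational(4, 3), Mul(Rational(2, 3), h))) = Add(Rational(1, 3), Mul(Rational(2, 3), h)))
Function('r')(L, G) = Add(83, L)
Add(Function('D')(Add(Mul(-7, 5), 4), 28), Mul(-1, Function('r')(Function('c')(-7), 119))) = Add(121, Mul(-1, Add(83, Add(Rational(1, 3), Mul(Rational(2, 3), -7))))) = Add(121, Mul(-1, Add(83, Add(Rational(1, 3), Rational(-14, 3))))) = Add(121, Mul(-1, Add(83, Rational(-13, 3)))) = Add(121, Mul(-1, Rational(236, 3))) = Add(121, Rational(-236, 3)) = Rational(127, 3)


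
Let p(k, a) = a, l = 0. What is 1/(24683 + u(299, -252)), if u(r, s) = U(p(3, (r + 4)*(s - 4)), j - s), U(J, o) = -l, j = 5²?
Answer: 1/24683 ≈ 4.0514e-5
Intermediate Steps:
j = 25
U(J, o) = 0 (U(J, o) = -1*0 = 0)
u(r, s) = 0
1/(24683 + u(299, -252)) = 1/(24683 + 0) = 1/24683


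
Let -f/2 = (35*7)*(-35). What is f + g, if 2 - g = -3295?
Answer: 20447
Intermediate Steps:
g = 3297 (g = 2 - 1*(-3295) = 2 + 3295 = 3297)
f = 17150 (f = -2*35*7*(-35) = -490*(-35) = -2*(-8575) = 17150)
f + g = 17150 + 3297 = 20447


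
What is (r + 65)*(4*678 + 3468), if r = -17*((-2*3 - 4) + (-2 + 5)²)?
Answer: 506760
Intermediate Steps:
r = 17 (r = -17*((-6 - 4) + 3²) = -17*(-10 + 9) = -17*(-1) = 17)
(r + 65)*(4*678 + 3468) = (17 + 65)*(4*678 + 3468) = 82*(2712 + 3468) = 82*6180 = 506760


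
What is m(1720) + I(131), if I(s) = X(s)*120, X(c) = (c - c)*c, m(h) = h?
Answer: 1720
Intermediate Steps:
X(c) = 0 (X(c) = 0*c = 0)
I(s) = 0 (I(s) = 0*120 = 0)
m(1720) + I(131) = 1720 + 0 = 1720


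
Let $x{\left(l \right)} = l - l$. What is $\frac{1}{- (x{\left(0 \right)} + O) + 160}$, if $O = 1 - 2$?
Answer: $\frac{1}{161} \approx 0.0062112$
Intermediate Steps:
$x{\left(l \right)} = 0$
$O = -1$
$\frac{1}{- (x{\left(0 \right)} + O) + 160} = \frac{1}{- (0 - 1) + 160} = \frac{1}{\left(-1\right) \left(-1\right) + 160} = \frac{1}{1 + 160} = \frac{1}{161}$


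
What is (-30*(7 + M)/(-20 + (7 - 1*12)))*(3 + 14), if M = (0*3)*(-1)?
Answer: 714/5 ≈ 142.80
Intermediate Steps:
M = 0 (M = 0*(-1) = 0)
(-30*(7 + M)/(-20 + (7 - 1*12)))*(3 + 14) = (-30*(7 + 0)/(-20 + (7 - 1*12)))*(3 + 14) = -210/(-20 + (7 - 12))*17 = -210/(-20 - 5)*17 = -210/(-25)*17 = -210*(-1)/25*17 = -30*(-7/25)*17 = (42/5)*17 = 714/5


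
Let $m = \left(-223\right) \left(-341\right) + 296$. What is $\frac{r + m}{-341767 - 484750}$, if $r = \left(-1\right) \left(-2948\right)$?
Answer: $- \frac{79287}{826517} \approx -0.095929$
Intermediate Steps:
$r = 2948$
$m = 76339$ ($m = 76043 + 296 = 76339$)
$\frac{r + m}{-341767 - 484750} = \frac{2948 + 76339}{-341767 - 484750} = \frac{79287}{-826517} = 79287 \left(- \frac{1}{826517}\right) = - \frac{79287}{826517}$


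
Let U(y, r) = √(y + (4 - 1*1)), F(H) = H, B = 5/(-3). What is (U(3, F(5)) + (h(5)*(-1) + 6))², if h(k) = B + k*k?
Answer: 2758/9 - 104*√6/3 ≈ 221.53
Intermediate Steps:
B = -5/3 (B = 5*(-⅓) = -5/3 ≈ -1.6667)
h(k) = -5/3 + k² (h(k) = -5/3 + k*k = -5/3 + k²)
U(y, r) = √(3 + y) (U(y, r) = √(y + (4 - 1)) = √(y + 3) = √(3 + y))
(U(3, F(5)) + (h(5)*(-1) + 6))² = (√(3 + 3) + ((-5/3 + 5²)*(-1) + 6))² = (√6 + ((-5/3 + 25)*(-1) + 6))² = (√6 + ((70/3)*(-1) + 6))² = (√6 + (-70/3 + 6))² = (√6 - 52/3)² = (-52/3 + √6)²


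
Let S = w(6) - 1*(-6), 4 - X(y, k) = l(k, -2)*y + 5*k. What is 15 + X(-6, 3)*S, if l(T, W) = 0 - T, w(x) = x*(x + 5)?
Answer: -2073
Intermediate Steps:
w(x) = x*(5 + x)
l(T, W) = -T
X(y, k) = 4 - 5*k + k*y (X(y, k) = 4 - ((-k)*y + 5*k) = 4 - (-k*y + 5*k) = 4 - (5*k - k*y) = 4 + (-5*k + k*y) = 4 - 5*k + k*y)
S = 72 (S = 6*(5 + 6) - 1*(-6) = 6*11 + 6 = 66 + 6 = 72)
15 + X(-6, 3)*S = 15 + (4 - 5*3 + 3*(-6))*72 = 15 + (4 - 15 - 18)*72 = 15 - 29*72 = 15 - 2088 = -2073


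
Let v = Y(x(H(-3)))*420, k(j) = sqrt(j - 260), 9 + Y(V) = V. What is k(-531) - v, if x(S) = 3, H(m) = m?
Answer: 2520 + I*sqrt(791) ≈ 2520.0 + 28.125*I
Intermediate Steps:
Y(V) = -9 + V
k(j) = sqrt(-260 + j)
v = -2520 (v = (-9 + 3)*420 = -6*420 = -2520)
k(-531) - v = sqrt(-260 - 531) - 1*(-2520) = sqrt(-791) + 2520 = I*sqrt(791) + 2520 = 2520 + I*sqrt(791)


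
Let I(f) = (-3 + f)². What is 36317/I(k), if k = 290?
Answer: 36317/82369 ≈ 0.44091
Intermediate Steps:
36317/I(k) = 36317/((-3 + 290)²) = 36317/(287²) = 36317/82369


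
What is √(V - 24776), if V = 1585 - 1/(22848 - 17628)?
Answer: I*√17553268045/870 ≈ 152.29*I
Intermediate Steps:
V = 8273699/5220 (V = 1585 - 1/5220 = 8273699/5220 ≈ 1585.0)
√(V - 24776) = √(8273699/5220 - 24776) = √(-121057021/5220) = I*√17553268045/870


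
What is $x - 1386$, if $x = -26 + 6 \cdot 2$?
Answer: $-1400$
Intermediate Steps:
$x = -14$ ($x = -26 + 12 = -14$)
$x - 1386 = -14 - 1386 = -1400$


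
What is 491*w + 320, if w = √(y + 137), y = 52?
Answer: 320 + 1473*√21 ≈ 7070.1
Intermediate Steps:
w = 3*√21 (w = √(52 + 137) = √189 = 3*√21 ≈ 13.748)
491*w + 320 = 491*(3*√21) + 320 = 1473*√21 + 320 = 320 + 1473*√21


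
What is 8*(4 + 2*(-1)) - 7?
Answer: 9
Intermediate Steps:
8*(4 + 2*(-1)) - 7 = 8*(4 - 2) - 7 = 8*2 - 7 = 16 - 7 = 9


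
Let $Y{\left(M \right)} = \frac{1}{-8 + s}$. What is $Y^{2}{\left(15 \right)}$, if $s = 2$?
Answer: $\frac{1}{36} \approx 0.027778$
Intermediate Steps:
$Y{\left(M \right)} = - \frac{1}{6}$ ($Y{\left(M \right)} = \frac{1}{-8 + 2} = \frac{1}{-6} = - \frac{1}{6}$)
$Y^{2}{\left(15 \right)} = \left(- \frac{1}{6}\right)^{2} = \frac{1}{36}$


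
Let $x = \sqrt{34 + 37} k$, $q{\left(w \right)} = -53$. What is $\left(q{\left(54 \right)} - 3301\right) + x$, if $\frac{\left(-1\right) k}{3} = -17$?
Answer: $-3354 + 51 \sqrt{71} \approx -2924.3$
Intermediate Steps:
$k = 51$ ($k = \left(-3\right) \left(-17\right) = 51$)
$x = 51 \sqrt{71}$ ($x = \sqrt{34 + 37} \cdot 51 = \sqrt{71} \cdot 51 = 51 \sqrt{71} \approx 429.73$)
$\left(q{\left(54 \right)} - 3301\right) + x = \left(-53 - 3301\right) + 51 \sqrt{71} = -3354 + 51 \sqrt{71}$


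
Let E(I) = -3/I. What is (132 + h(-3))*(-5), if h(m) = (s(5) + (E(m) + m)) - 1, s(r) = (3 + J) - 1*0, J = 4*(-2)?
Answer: -620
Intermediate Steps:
J = -8
s(r) = -5 (s(r) = (3 - 8) - 1*0 = -5 + 0 = -5)
h(m) = -6 + m - 3/m (h(m) = (-5 + (-3/m + m)) - 1 = (-5 + (m - 3/m)) - 1 = (-5 + m - 3/m) - 1 = -6 + m - 3/m)
(132 + h(-3))*(-5) = (132 + (-6 - 3 - 3/(-3)))*(-5) = (132 + (-6 - 3 - 3*(-⅓)))*(-5) = (132 + (-6 - 3 + 1))*(-5) = (132 - 8)*(-5) = 124*(-5) = -620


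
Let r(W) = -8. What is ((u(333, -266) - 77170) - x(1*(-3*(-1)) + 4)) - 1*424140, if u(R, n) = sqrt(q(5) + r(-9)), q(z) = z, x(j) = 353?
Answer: -501663 + I*sqrt(3) ≈ -5.0166e+5 + 1.732*I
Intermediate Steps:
u(R, n) = I*sqrt(3) (u(R, n) = sqrt(5 - 8) = sqrt(-3) = I*sqrt(3))
((u(333, -266) - 77170) - x(1*(-3*(-1)) + 4)) - 1*424140 = ((I*sqrt(3) - 77170) - 1*353) - 1*424140 = ((-77170 + I*sqrt(3)) - 353) - 424140 = (-77523 + I*sqrt(3)) - 424140 = -501663 + I*sqrt(3)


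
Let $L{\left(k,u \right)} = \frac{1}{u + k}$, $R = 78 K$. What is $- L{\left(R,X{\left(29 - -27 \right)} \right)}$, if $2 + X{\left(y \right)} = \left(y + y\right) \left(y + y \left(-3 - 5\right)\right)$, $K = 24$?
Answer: $\frac{1}{42034} \approx 2.379 \cdot 10^{-5}$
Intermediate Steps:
$R = 1872$ ($R = 78 \cdot 24 = 1872$)
$X{\left(y \right)} = -2 - 14 y^{2}$ ($X{\left(y \right)} = -2 + \left(y + y\right) \left(y + y \left(-3 - 5\right)\right) = -2 + 2 y \left(y + y \left(-8\right)\right) = -2 + 2 y \left(y - 8 y\right) = -2 + 2 y \left(- 7 y\right) = -2 - 14 y^{2}$)
$L{\left(k,u \right)} = \frac{1}{k + u}$
$- L{\left(R,X{\left(29 - -27 \right)} \right)} = - \frac{1}{1872 - \left(2 + 14 \left(29 - -27\right)^{2}\right)} = - \frac{1}{1872 - \left(2 + 14 \left(29 + 27\right)^{2}\right)} = - \frac{1}{1872 - \left(2 + 14 \cdot 56^{2}\right)} = - \frac{1}{1872 - 43906} = - \frac{1}{-42034} = \left(-1\right) \left(- \frac{1}{42034}\right) = \frac{1}{42034}$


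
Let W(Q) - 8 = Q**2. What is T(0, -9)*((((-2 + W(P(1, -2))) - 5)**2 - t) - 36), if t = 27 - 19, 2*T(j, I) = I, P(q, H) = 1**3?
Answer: 180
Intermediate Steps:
P(q, H) = 1
T(j, I) = I/2
t = 8
W(Q) = 8 + Q**2
T(0, -9)*((((-2 + W(P(1, -2))) - 5)**2 - t) - 36) = ((1/2)*(-9))*((((-2 + (8 + 1**2)) - 5)**2 - 1*8) - 36) = -9*((((-2 + (8 + 1)) - 5)**2 - 8) - 36)/2 = -9*((((-2 + 9) - 5)**2 - 8) - 36)/2 = -9*(((7 - 5)**2 - 8) - 36)/2 = -9*((2**2 - 8) - 36)/2 = -9*((4 - 8) - 36)/2 = -9*(-4 - 36)/2 = -9/2*(-40) = 180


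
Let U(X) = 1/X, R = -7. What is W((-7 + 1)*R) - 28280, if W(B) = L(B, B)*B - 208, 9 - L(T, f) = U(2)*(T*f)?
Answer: -65154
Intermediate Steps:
L(T, f) = 9 - T*f/2
W(B) = -208 + B*(9 - B**2/2) (W(B) = (9 - B*B/2)*B - 208 = (9 - B**2/2)*B - 208 = B*(9 - B**2/2) - 208 = -208 + B*(9 - B**2/2))
W((-7 + 1)*R) - 28280 = (-208 + 9*((-7 + 1)*(-7)) - (-343*(-7 + 1)**3)/2) - 28280 = (-208 + 9*(-6*(-7)) - (-6*(-7))**3/2) - 28280 = (-208 + 9*42 - 1/2*42**3) - 28280 = (-208 + 378 - 1/2*74088) - 28280 = (-208 + 378 - 37044) - 28280 = -36874 - 28280 = -65154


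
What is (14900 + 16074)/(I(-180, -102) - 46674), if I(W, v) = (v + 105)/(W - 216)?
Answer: -4088568/6160969 ≈ -0.66362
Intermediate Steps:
I(W, v) = (105 + v)/(-216 + W)
(14900 + 16074)/(I(-180, -102) - 46674) = (14900 + 16074)/((105 - 102)/(-216 - 180) - 46674) = 30974/(3/(-396) - 46674) = 30974/(-1/396*3 - 46674) = 30974/(-1/132 - 46674) = 30974/(-6160969/132) = 30974*(-132/6160969) = -4088568/6160969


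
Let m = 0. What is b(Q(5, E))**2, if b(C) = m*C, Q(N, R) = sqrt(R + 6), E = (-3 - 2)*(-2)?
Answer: 0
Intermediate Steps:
E = 10 (E = -5*(-2) = 10)
Q(N, R) = sqrt(6 + R)
b(C) = 0 (b(C) = 0*C = 0)
b(Q(5, E))**2 = 0**2 = 0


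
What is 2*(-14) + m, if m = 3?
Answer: -25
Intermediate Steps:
2*(-14) + m = 2*(-14) + 3 = -28 + 3 = -25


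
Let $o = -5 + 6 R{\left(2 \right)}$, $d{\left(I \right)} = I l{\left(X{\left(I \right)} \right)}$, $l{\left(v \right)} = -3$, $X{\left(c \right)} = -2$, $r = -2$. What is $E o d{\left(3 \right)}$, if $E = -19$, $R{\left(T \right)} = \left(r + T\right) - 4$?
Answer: $-4959$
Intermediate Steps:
$R{\left(T \right)} = -6 + T$ ($R{\left(T \right)} = \left(-2 + T\right) - 4 = -6 + T$)
$d{\left(I \right)} = - 3 I$ ($d{\left(I \right)} = I \left(-3\right) = - 3 I$)
$o = -29$ ($o = -5 + 6 \left(-6 + 2\right) = -5 + 6 \left(-4\right) = -5 - 24 = -29$)
$E o d{\left(3 \right)} = \left(-19\right) \left(-29\right) \left(\left(-3\right) 3\right) = 551 \left(-9\right) = -4959$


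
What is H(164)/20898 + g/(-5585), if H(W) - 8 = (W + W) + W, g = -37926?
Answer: 397685024/58357665 ≈ 6.8146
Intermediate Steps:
H(W) = 8 + 3*W (H(W) = 8 + ((W + W) + W) = 8 + (2*W + W) = 8 + 3*W)
H(164)/20898 + g/(-5585) = (8 + 3*164)/20898 - 37926/(-5585) = (8 + 492)*(1/20898) - 37926*(-1/5585) = 500*(1/20898) + 37926/5585 = 250/10449 + 37926/5585 = 397685024/58357665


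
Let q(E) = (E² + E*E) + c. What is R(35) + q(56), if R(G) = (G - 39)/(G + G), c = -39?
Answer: 218153/35 ≈ 6232.9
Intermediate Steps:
q(E) = -39 + 2*E² (q(E) = (E² + E*E) - 39 = (E² + E²) - 39 = 2*E² - 39 = -39 + 2*E²)
R(G) = (-39 + G)/(2*G) (R(G) = (-39 + G)/((2*G)) = (-39 + G)*(1/(2*G)) = (-39 + G)/(2*G))
R(35) + q(56) = (½)*(-39 + 35)/35 + (-39 + 2*56²) = (½)*(1/35)*(-4) + (-39 + 2*3136) = -2/35 + (-39 + 6272) = -2/35 + 6233 = 218153/35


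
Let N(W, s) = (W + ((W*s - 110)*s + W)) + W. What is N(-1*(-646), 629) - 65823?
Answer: 255451011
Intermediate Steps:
N(W, s) = 3*W + s*(-110 + W*s) (N(W, s) = (W + ((-110 + W*s)*s + W)) + W = (W + (s*(-110 + W*s) + W)) + W = (W + (W + s*(-110 + W*s))) + W = (2*W + s*(-110 + W*s)) + W = 3*W + s*(-110 + W*s))
N(-1*(-646), 629) - 65823 = (-110*629 + 3*(-1*(-646)) - 1*(-646)*629²) - 65823 = (-69190 + 3*646 + 646*395641) - 65823 = (-69190 + 1938 + 255584086) - 65823 = 255516834 - 65823 = 255451011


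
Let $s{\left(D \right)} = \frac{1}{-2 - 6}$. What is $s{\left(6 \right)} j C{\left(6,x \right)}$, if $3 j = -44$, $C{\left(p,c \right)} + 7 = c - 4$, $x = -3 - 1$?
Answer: $- \frac{55}{2} \approx -27.5$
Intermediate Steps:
$s{\left(D \right)} = - \frac{1}{8}$ ($s{\left(D \right)} = \frac{1}{-8} = - \frac{1}{8}$)
$x = -4$ ($x = -3 - 1 = -4$)
$C{\left(p,c \right)} = -11 + c$ ($C{\left(p,c \right)} = -7 + \left(c - 4\right) = -7 + \left(-4 + c\right) = -11 + c$)
$j = - \frac{44}{3}$ ($j = \frac{1}{3} \left(-44\right) = - \frac{44}{3} \approx -14.667$)
$s{\left(6 \right)} j C{\left(6,x \right)} = \left(- \frac{1}{8}\right) \left(- \frac{44}{3}\right) \left(-11 - 4\right) = \frac{11}{6} \left(-15\right) = - \frac{55}{2}$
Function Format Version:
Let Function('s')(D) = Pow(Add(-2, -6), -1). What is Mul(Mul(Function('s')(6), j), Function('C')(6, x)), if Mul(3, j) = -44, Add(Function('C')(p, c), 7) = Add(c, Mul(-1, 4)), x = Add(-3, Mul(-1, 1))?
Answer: Rational(-55, 2) ≈ -27.500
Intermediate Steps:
Function('s')(D) = Rational(-1, 8) (Function('s')(D) = Pow(-8, -1) = Rational(-1, 8))
x = -4 (x = Add(-3, -1) = -4)
Function('C')(p, c) = Add(-11, c) (Function('C')(p, c) = Add(-7, Add(c, Mul(-1, 4))) = Add(-7, Add(c, -4)) = Add(-7, Add(-4, c)) = Add(-11, c))
j = Rational(-44, 3) (j = Mul(Rational(1, 3), -44) = Rational(-44, 3) ≈ -14.667)
Mul(Mul(Function('s')(6), j), Function('C')(6, x)) = Mul(Mul(Rational(-1, 8), Rational(-44, 3)), Add(-11, -4)) = Mul(Rational(11, 6), -15) = Rational(-55, 2)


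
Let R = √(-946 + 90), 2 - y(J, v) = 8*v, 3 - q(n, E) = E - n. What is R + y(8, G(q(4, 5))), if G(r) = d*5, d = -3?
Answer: 122 + 2*I*√214 ≈ 122.0 + 29.257*I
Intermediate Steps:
q(n, E) = 3 + n - E (q(n, E) = 3 - (E - n) = 3 + (n - E) = 3 + n - E)
G(r) = -15 (G(r) = -3*5 = -15)
y(J, v) = 2 - 8*v
R = 2*I*√214 (R = √(-856) = 2*I*√214 ≈ 29.257*I)
R + y(8, G(q(4, 5))) = 2*I*√214 + (2 - 8*(-15)) = 2*I*√214 + (2 + 120) = 2*I*√214 + 122 = 122 + 2*I*√214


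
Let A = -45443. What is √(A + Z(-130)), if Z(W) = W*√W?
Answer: √(-45443 - 130*I*√130) ≈ 3.476 - 213.2*I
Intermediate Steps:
Z(W) = W^(3/2)
√(A + Z(-130)) = √(-45443 + (-130)^(3/2)) = √(-45443 - 130*I*√130)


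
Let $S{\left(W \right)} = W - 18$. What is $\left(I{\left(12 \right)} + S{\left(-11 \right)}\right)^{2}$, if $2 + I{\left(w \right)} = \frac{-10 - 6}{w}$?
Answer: $\frac{9409}{9} \approx 1045.4$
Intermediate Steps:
$S{\left(W \right)} = -18 + W$
$I{\left(w \right)} = -2 - \frac{16}{w}$ ($I{\left(w \right)} = -2 + \frac{-10 - 6}{w} = -2 - \frac{16}{w}$)
$\left(I{\left(12 \right)} + S{\left(-11 \right)}\right)^{2} = \left(\left(-2 - \frac{16}{12}\right) - 29\right)^{2} = \left(\left(-2 - \frac{4}{3}\right) - 29\right)^{2} = \left(- \frac{10}{3} - 29\right)^{2} = \left(- \frac{97}{3}\right)^{2} = \frac{9409}{9}$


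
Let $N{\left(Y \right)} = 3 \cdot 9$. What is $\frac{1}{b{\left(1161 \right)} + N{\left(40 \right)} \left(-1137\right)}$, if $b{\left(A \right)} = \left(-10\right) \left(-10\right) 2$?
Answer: $- \frac{1}{30499} \approx -3.2788 \cdot 10^{-5}$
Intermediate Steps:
$b{\left(A \right)} = 200$ ($b{\left(A \right)} = 100 \cdot 2 = 200$)
$N{\left(Y \right)} = 27$
$\frac{1}{b{\left(1161 \right)} + N{\left(40 \right)} \left(-1137\right)} = \frac{1}{200 + 27 \left(-1137\right)} = \frac{1}{200 - 30699} = \frac{1}{-30499} = - \frac{1}{30499}$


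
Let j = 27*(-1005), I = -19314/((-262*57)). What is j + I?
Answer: -67535796/2489 ≈ -27134.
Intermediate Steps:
I = 3219/2489 (I = -19314/(-14934) = -19314*(-1/14934) = 3219/2489 ≈ 1.2933)
j = -27135
j + I = -27135 + 3219/2489 = -67535796/2489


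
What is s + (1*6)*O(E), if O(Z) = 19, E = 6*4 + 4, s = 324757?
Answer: 324871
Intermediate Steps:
E = 28 (E = 24 + 4 = 28)
s + (1*6)*O(E) = 324757 + (1*6)*19 = 324757 + 6*19 = 324757 + 114 = 324871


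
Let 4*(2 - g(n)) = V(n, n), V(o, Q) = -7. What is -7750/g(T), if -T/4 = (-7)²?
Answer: -6200/3 ≈ -2066.7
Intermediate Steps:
T = -196 (T = -4*(-7)² = -4*49 = -196)
g(n) = 15/4 (g(n) = 2 - ¼*(-7) = 2 + 7/4 = 15/4)
-7750/g(T) = -7750/15/4 = -7750*4/15 = -6200/3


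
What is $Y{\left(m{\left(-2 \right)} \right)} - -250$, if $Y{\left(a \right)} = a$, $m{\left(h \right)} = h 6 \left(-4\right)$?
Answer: $298$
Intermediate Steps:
$m{\left(h \right)} = - 24 h$ ($m{\left(h \right)} = 6 h \left(-4\right) = - 24 h$)
$Y{\left(m{\left(-2 \right)} \right)} - -250 = \left(-24\right) \left(-2\right) - -250 = 48 + 250 = 298$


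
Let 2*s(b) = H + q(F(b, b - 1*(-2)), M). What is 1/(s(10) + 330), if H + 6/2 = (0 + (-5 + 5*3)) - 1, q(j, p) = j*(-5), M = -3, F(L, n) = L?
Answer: 1/308 ≈ 0.0032468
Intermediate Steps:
q(j, p) = -5*j
H = 6 (H = -3 + ((0 + (-5 + 5*3)) - 1) = -3 + ((0 + (-5 + 15)) - 1) = -3 + ((0 + 10) - 1) = -3 + (10 - 1) = -3 + 9 = 6)
s(b) = 3 - 5*b/2 (s(b) = (6 - 5*b)/2 = 3 - 5*b/2)
1/(s(10) + 330) = 1/((3 - 5/2*10) + 330) = 1/((3 - 25) + 330) = 1/(-22 + 330) = 1/308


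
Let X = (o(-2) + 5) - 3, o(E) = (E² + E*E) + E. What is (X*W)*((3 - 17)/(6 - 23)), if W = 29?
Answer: 3248/17 ≈ 191.06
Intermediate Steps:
o(E) = E + 2*E² (o(E) = (E² + E²) + E = 2*E² + E = E + 2*E²)
X = 8 (X = (-2*(1 + 2*(-2)) + 5) - 3 = (-2*(1 - 4) + 5) - 3 = (-2*(-3) + 5) - 3 = (6 + 5) - 3 = 11 - 3 = 8)
(X*W)*((3 - 17)/(6 - 23)) = (8*29)*((3 - 17)/(6 - 23)) = 232*(-14/(-17)) = 232*(-14*(-1/17)) = 232*(14/17) = 3248/17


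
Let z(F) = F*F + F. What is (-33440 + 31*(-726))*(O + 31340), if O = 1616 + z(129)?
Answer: -2781970796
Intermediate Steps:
z(F) = F + F² (z(F) = F² + F = F + F²)
O = 18386 (O = 1616 + 129*(1 + 129) = 1616 + 129*130 = 1616 + 16770 = 18386)
(-33440 + 31*(-726))*(O + 31340) = (-33440 + 31*(-726))*(18386 + 31340) = (-33440 - 22506)*49726 = -55946*49726 = -2781970796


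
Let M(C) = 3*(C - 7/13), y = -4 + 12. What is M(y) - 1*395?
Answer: -4844/13 ≈ -372.62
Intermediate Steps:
y = 8
M(C) = -21/13 + 3*C (M(C) = 3*(C - 7*1/13) = 3*(C - 7/13) = 3*(-7/13 + C) = -21/13 + 3*C)
M(y) - 1*395 = (-21/13 + 3*8) - 1*395 = (-21/13 + 24) - 395 = 291/13 - 395 = -4844/13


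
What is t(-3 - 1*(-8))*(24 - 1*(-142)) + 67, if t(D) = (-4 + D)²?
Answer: 233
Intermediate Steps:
t(-3 - 1*(-8))*(24 - 1*(-142)) + 67 = (-4 + (-3 - 1*(-8)))²*(24 - 1*(-142)) + 67 = (-4 + (-3 + 8))²*(24 + 142) + 67 = (-4 + 5)²*166 + 67 = 1²*166 + 67 = 1*166 + 67 = 166 + 67 = 233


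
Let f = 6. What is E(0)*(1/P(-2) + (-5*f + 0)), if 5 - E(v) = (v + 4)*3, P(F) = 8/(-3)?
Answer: 1701/8 ≈ 212.63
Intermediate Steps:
P(F) = -8/3 (P(F) = 8*(-⅓) = -8/3)
E(v) = -7 - 3*v (E(v) = 5 - (v + 4)*3 = 5 - (4 + v)*3 = 5 - (12 + 3*v) = 5 + (-12 - 3*v) = -7 - 3*v)
E(0)*(1/P(-2) + (-5*f + 0)) = (-7 - 3*0)*(1/(-8/3) + (-5*6 + 0)) = (-7 + 0)*(-3/8 + (-30 + 0)) = -7*(-3/8 - 30) = -7*(-243/8) = 1701/8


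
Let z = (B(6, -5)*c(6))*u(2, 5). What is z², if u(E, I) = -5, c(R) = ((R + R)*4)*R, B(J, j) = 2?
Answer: 8294400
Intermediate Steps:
c(R) = 8*R² (c(R) = ((2*R)*4)*R = (8*R)*R = 8*R²)
z = -2880 (z = (2*(8*6²))*(-5) = (2*(8*36))*(-5) = (2*288)*(-5) = 576*(-5) = -2880)
z² = (-2880)² = 8294400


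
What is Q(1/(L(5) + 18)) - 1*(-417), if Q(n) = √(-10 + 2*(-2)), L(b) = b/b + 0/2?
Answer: 417 + I*√14 ≈ 417.0 + 3.7417*I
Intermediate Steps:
L(b) = 1 (L(b) = 1 + 0*(½) = 1 + 0 = 1)
Q(n) = I*√14 (Q(n) = √(-10 - 4) = √(-14) = I*√14)
Q(1/(L(5) + 18)) - 1*(-417) = I*√14 - 1*(-417) = I*√14 + 417 = 417 + I*√14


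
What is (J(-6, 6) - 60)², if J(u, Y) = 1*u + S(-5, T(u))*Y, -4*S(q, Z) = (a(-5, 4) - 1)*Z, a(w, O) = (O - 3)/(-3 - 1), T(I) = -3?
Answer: 328329/64 ≈ 5130.1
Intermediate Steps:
a(w, O) = ¾ - O/4 (a(w, O) = (-3 + O)/(-4) = (-3 + O)*(-¼) = ¾ - O/4)
S(q, Z) = 5*Z/16 (S(q, Z) = -((¾ - ¼*4) - 1)*Z/4 = -((¾ - 1) - 1)*Z/4 = -(-¼ - 1)*Z/4 = -(-5)*Z/16 = 5*Z/16)
J(u, Y) = u - 15*Y/16 (J(u, Y) = 1*u + ((5/16)*(-3))*Y = u - 15*Y/16)
(J(-6, 6) - 60)² = ((-6 - 15/16*6) - 60)² = ((-6 - 45/8) - 60)² = (-93/8 - 60)² = (-573/8)² = 328329/64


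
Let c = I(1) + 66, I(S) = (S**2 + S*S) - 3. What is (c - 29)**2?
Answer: 1296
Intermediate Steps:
I(S) = -3 + 2*S**2 (I(S) = (S**2 + S**2) - 3 = 2*S**2 - 3 = -3 + 2*S**2)
c = 65 (c = (-3 + 2*1**2) + 66 = (-3 + 2*1) + 66 = (-3 + 2) + 66 = -1 + 66 = 65)
(c - 29)**2 = (65 - 29)**2 = 36**2 = 1296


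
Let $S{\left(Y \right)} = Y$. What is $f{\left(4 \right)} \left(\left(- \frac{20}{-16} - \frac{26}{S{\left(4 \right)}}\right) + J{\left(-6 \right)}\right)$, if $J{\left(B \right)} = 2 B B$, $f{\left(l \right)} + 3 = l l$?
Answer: $\frac{3471}{4} \approx 867.75$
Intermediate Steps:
$f{\left(l \right)} = -3 + l^{2}$ ($f{\left(l \right)} = -3 + l l = -3 + l^{2}$)
$J{\left(B \right)} = 2 B^{2}$
$f{\left(4 \right)} \left(\left(- \frac{20}{-16} - \frac{26}{S{\left(4 \right)}}\right) + J{\left(-6 \right)}\right) = \left(-3 + 4^{2}\right) \left(\left(- \frac{20}{-16} - \frac{26}{4}\right) + 2 \left(-6\right)^{2}\right) = \left(-3 + 16\right) \left(\left(\left(-20\right) \left(- \frac{1}{16}\right) - \frac{13}{2}\right) + 2 \cdot 36\right) = 13 \left(\left(\frac{5}{4} - \frac{13}{2}\right) + 72\right) = 13 \left(- \frac{21}{4} + 72\right) = 13 \cdot \frac{267}{4} = \frac{3471}{4}$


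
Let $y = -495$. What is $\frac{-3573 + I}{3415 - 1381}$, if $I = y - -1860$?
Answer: $- \frac{368}{339} \approx -1.0855$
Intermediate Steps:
$I = 1365$ ($I = -495 - -1860 = -495 + 1860 = 1365$)
$\frac{-3573 + I}{3415 - 1381} = \frac{-3573 + 1365}{3415 - 1381} = - \frac{2208}{2034} = \left(-2208\right) \frac{1}{2034} = - \frac{368}{339}$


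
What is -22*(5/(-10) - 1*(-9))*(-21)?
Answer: 3927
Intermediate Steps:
-22*(5/(-10) - 1*(-9))*(-21) = -22*(5*(-1/10) + 9)*(-21) = -22*(-1/2 + 9)*(-21) = -22*17/2*(-21) = -187*(-21) = 3927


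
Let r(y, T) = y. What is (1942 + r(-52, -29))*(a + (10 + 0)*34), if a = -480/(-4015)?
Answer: 516189240/803 ≈ 6.4283e+5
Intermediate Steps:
a = 96/803 (a = -480*(-1/4015) = 96/803 ≈ 0.11955)
(1942 + r(-52, -29))*(a + (10 + 0)*34) = (1942 - 52)*(96/803 + (10 + 0)*34) = 1890*(96/803 + 10*34) = 1890*(96/803 + 340) = 1890*(273116/803) = 516189240/803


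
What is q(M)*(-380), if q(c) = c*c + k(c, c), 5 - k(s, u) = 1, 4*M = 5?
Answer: -8455/4 ≈ -2113.8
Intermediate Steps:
M = 5/4 (M = (¼)*5 = 5/4 ≈ 1.2500)
k(s, u) = 4 (k(s, u) = 5 - 1*1 = 5 - 1 = 4)
q(c) = 4 + c² (q(c) = c*c + 4 = c² + 4 = 4 + c²)
q(M)*(-380) = (4 + (5/4)²)*(-380) = (4 + 25/16)*(-380) = (89/16)*(-380) = -8455/4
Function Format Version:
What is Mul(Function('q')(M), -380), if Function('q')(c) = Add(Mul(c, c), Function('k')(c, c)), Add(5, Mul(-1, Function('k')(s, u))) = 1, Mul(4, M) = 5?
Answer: Rational(-8455, 4) ≈ -2113.8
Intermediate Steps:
M = Rational(5, 4) (M = Mul(Rational(1, 4), 5) = Rational(5, 4) ≈ 1.2500)
Function('k')(s, u) = 4 (Function('k')(s, u) = Add(5, Mul(-1, 1)) = Add(5, -1) = 4)
Function('q')(c) = Add(4, Pow(c, 2)) (Function('q')(c) = Add(Mul(c, c), 4) = Add(Pow(c, 2), 4) = Add(4, Pow(c, 2)))
Mul(Function('q')(M), -380) = Mul(Add(4, Pow(Rational(5, 4), 2)), -380) = Mul(Add(4, Rational(25, 16)), -380) = Mul(Rational(89, 16), -380) = Rational(-8455, 4)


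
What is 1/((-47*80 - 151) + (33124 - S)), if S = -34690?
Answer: 1/63903 ≈ 1.5649e-5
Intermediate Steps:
1/((-47*80 - 151) + (33124 - S)) = 1/((-47*80 - 151) + (33124 - 1*(-34690))) = 1/((-3760 - 151) + (33124 + 34690)) = 1/(-3911 + 67814) = 1/63903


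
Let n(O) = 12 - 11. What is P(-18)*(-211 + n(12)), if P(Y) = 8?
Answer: -1680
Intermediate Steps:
n(O) = 1
P(-18)*(-211 + n(12)) = 8*(-211 + 1) = 8*(-210) = -1680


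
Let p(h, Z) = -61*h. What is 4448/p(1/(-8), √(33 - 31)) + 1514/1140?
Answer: 20329057/34770 ≈ 584.67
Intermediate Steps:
4448/p(1/(-8), √(33 - 31)) + 1514/1140 = 4448/((-61/(-8))) + 1514/1140 = 4448/((-61*(-⅛))) + 1514*(1/1140) = 4448/(61/8) + 757/570 = 4448*(8/61) + 757/570 = 35584/61 + 757/570 = 20329057/34770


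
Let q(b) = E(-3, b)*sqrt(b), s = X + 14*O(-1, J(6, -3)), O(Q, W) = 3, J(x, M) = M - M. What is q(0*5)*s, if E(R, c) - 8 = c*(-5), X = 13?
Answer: 0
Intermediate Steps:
E(R, c) = 8 - 5*c (E(R, c) = 8 + c*(-5) = 8 - 5*c)
J(x, M) = 0
s = 55 (s = 13 + 14*3 = 13 + 42 = 55)
q(b) = sqrt(b)*(8 - 5*b) (q(b) = (8 - 5*b)*sqrt(b) = sqrt(b)*(8 - 5*b))
q(0*5)*s = (sqrt(0*5)*(8 - 0*5))*55 = (sqrt(0)*(8 - 5*0))*55 = (0*(8 + 0))*55 = (0*8)*55 = 0*55 = 0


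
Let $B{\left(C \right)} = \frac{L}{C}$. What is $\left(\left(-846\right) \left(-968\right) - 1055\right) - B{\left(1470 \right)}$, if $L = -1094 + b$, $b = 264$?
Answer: $\frac{120227414}{147} \approx 8.1787 \cdot 10^{5}$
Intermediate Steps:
$L = -830$ ($L = -1094 + 264 = -830$)
$B{\left(C \right)} = - \frac{830}{C}$
$\left(\left(-846\right) \left(-968\right) - 1055\right) - B{\left(1470 \right)} = \left(\left(-846\right) \left(-968\right) - 1055\right) - - \frac{830}{1470} = \left(818928 - 1055\right) - \left(-830\right) \frac{1}{1470} = 817873 - - \frac{83}{147} = 817873 + \frac{83}{147} = \frac{120227414}{147}$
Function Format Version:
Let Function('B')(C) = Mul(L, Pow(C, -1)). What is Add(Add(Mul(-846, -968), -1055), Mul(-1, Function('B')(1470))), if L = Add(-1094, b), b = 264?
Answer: Rational(120227414, 147) ≈ 8.1787e+5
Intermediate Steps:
L = -830 (L = Add(-1094, 264) = -830)
Function('B')(C) = Mul(-830, Pow(C, -1))
Add(Add(Mul(-846, -968), -1055), Mul(-1, Function('B')(1470))) = Add(Add(Mul(-846, -968), -1055), Mul(-1, Mul(-830, Pow(1470, -1)))) = Add(Add(818928, -1055), Mul(-1, Mul(-830, Rational(1, 1470)))) = Add(817873, Mul(-1, Rational(-83, 147))) = Add(817873, Rational(83, 147)) = Rational(120227414, 147)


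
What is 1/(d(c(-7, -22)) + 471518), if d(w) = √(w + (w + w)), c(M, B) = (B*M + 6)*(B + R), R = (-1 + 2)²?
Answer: 235759/111164617202 - 3*I*√70/55582308601 ≈ 2.1208e-6 - 4.5158e-10*I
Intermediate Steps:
R = 1 (R = 1² = 1)
c(M, B) = (1 + B)*(6 + B*M) (c(M, B) = (B*M + 6)*(B + 1) = (6 + B*M)*(1 + B) = (1 + B)*(6 + B*M))
d(w) = √3*√w (d(w) = √(w + 2*w) = √(3*w) = √3*√w)
1/(d(c(-7, -22)) + 471518) = 1/(√3*√(6 + 6*(-22) - 22*(-7) - 7*(-22)²) + 471518) = 1/(√3*√(6 - 132 + 154 - 7*484) + 471518) = 1/(√3*√(6 - 132 + 154 - 3388) + 471518) = 1/(√3*√(-3360) + 471518) = 1/(√3*(4*I*√210) + 471518) = 1/(12*I*√70 + 471518) = 1/(471518 + 12*I*√70)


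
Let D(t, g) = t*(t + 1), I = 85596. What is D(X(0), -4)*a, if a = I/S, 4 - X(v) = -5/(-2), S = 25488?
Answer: 35665/2832 ≈ 12.594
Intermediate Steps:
X(v) = 3/2 (X(v) = 4 - (-5)/(-2) = 4 - (-5)*(-1)/2 = 4 - 1*5/2 = 4 - 5/2 = 3/2)
D(t, g) = t*(1 + t)
a = 7133/2124 (a = 85596/25488 = 85596*(1/25488) = 7133/2124 ≈ 3.3583)
D(X(0), -4)*a = (3*(1 + 3/2)/2)*(7133/2124) = ((3/2)*(5/2))*(7133/2124) = (15/4)*(7133/2124) = 35665/2832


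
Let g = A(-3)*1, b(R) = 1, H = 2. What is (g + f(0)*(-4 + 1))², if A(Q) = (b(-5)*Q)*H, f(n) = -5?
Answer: 81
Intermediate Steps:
A(Q) = 2*Q (A(Q) = (1*Q)*2 = Q*2 = 2*Q)
g = -6 (g = (2*(-3))*1 = -6*1 = -6)
(g + f(0)*(-4 + 1))² = (-6 - 5*(-4 + 1))² = (-6 - 5*(-3))² = (-6 + 15)² = 9² = 81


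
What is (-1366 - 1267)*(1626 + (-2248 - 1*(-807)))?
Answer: -487105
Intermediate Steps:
(-1366 - 1267)*(1626 + (-2248 - 1*(-807))) = -2633*(1626 + (-2248 + 807)) = -2633*(1626 - 1441) = -2633*185 = -487105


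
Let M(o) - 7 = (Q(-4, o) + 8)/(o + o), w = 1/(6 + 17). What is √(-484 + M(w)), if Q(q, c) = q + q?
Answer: 3*I*√53 ≈ 21.84*I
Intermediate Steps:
Q(q, c) = 2*q
w = 1/23 ≈ 0.043478
M(o) = 7 (M(o) = 7 + (2*(-4) + 8)/(o + o) = 7 + (-8 + 8)/((2*o)) = 7 + 0*(1/(2*o)) = 7 + 0 = 7)
√(-484 + M(w)) = √(-484 + 7) = √(-477) = 3*I*√53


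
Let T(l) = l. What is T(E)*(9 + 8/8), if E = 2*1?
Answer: 20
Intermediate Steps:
E = 2
T(E)*(9 + 8/8) = 2*(9 + 8/8) = 2*(9 + 8*(⅛)) = 2*(9 + 1) = 2*10 = 20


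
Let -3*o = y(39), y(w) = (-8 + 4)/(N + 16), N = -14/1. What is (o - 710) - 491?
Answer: -3601/3 ≈ -1200.3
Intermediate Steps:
N = -14 (N = -14*1 = -14)
y(w) = -2 (y(w) = (-8 + 4)/(-14 + 16) = -4/2 = -4*½ = -2)
o = ⅔ (o = -⅓*(-2) = ⅔ ≈ 0.66667)
(o - 710) - 491 = (⅔ - 710) - 491 = -2128/3 - 491 = -3601/3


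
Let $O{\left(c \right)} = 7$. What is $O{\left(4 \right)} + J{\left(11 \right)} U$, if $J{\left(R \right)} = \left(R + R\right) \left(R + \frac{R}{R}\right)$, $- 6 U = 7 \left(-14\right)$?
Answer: $4319$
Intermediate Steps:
$U = \frac{49}{3}$ ($U = - \frac{7 \left(-14\right)}{6} = \left(- \frac{1}{6}\right) \left(-98\right) = \frac{49}{3} \approx 16.333$)
$J{\left(R \right)} = 2 R \left(1 + R\right)$ ($J{\left(R \right)} = 2 R \left(R + 1\right) = 2 R \left(1 + R\right)$)
$O{\left(4 \right)} + J{\left(11 \right)} U = 7 + 2 \cdot 11 \left(1 + 11\right) \frac{49}{3} = 7 + 2 \cdot 11 \cdot 12 \cdot \frac{49}{3} = 7 + 264 \cdot \frac{49}{3} = 7 + 4312 = 4319$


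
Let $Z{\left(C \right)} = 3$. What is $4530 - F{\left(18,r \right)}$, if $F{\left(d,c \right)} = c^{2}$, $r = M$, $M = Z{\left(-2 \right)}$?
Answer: $4521$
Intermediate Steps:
$M = 3$
$r = 3$
$4530 - F{\left(18,r \right)} = 4530 - 3^{2} = 4530 - 9 = 4521$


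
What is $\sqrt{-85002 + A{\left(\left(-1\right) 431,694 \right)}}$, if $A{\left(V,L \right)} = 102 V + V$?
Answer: $i \sqrt{129395} \approx 359.72 i$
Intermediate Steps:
$A{\left(V,L \right)} = 103 V$
$\sqrt{-85002 + A{\left(\left(-1\right) 431,694 \right)}} = \sqrt{-85002 + 103 \left(\left(-1\right) 431\right)} = \sqrt{-85002 + 103 \left(-431\right)} = \sqrt{-85002 - 44393} = \sqrt{-129395} = i \sqrt{129395}$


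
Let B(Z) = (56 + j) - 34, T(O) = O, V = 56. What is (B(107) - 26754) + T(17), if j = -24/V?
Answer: -187008/7 ≈ -26715.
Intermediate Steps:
j = -3/7 (j = -24/56 = -24*1/56 = -3/7 ≈ -0.42857)
B(Z) = 151/7 (B(Z) = (56 - 3/7) - 34 = 389/7 - 34 = 151/7)
(B(107) - 26754) + T(17) = (151/7 - 26754) + 17 = -187127/7 + 17 = -187008/7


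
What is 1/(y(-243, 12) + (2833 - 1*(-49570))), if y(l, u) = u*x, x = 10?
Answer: 1/52523 ≈ 1.9039e-5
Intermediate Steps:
y(l, u) = 10*u (y(l, u) = u*10 = 10*u)
1/(y(-243, 12) + (2833 - 1*(-49570))) = 1/(10*12 + (2833 - 1*(-49570))) = 1/(120 + (2833 + 49570)) = 1/(120 + 52403) = 1/52523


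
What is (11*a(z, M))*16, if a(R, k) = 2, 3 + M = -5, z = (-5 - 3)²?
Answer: 352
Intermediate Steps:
z = 64 (z = (-8)² = 64)
M = -8 (M = -3 - 5 = -8)
(11*a(z, M))*16 = (11*2)*16 = 22*16 = 352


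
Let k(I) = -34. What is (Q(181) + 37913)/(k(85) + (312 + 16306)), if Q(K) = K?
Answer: 6349/2764 ≈ 2.2970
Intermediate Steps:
(Q(181) + 37913)/(k(85) + (312 + 16306)) = (181 + 37913)/(-34 + (312 + 16306)) = 38094/(-34 + 16618) = 38094/16584 = 38094*(1/16584) = 6349/2764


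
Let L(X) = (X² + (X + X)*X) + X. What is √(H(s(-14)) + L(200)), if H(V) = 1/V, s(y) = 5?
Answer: √3005005/5 ≈ 346.70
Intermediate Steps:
L(X) = X + 3*X² (L(X) = (X² + (2*X)*X) + X = (X² + 2*X²) + X = 3*X² + X = X + 3*X²)
√(H(s(-14)) + L(200)) = √(1/5 + 200*(1 + 3*200)) = √(⅕ + 200*(1 + 600)) = √(⅕ + 200*601) = √(⅕ + 120200) = √(601001/5) = √3005005/5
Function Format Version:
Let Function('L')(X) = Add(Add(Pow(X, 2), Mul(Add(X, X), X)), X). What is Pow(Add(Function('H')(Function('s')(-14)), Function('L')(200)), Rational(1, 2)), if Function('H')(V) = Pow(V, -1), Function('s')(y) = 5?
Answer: Mul(Rational(1, 5), Pow(3005005, Rational(1, 2))) ≈ 346.70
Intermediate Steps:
Function('L')(X) = Add(X, Mul(3, Pow(X, 2))) (Function('L')(X) = Add(Add(Pow(X, 2), Mul(Mul(2, X), X)), X) = Add(Add(Pow(X, 2), Mul(2, Pow(X, 2))), X) = Add(Mul(3, Pow(X, 2)), X) = Add(X, Mul(3, Pow(X, 2))))
Pow(Add(Function('H')(Function('s')(-14)), Function('L')(200)), Rational(1, 2)) = Pow(Add(Pow(5, -1), Mul(200, Add(1, Mul(3, 200)))), Rational(1, 2)) = Pow(Add(Rational(1, 5), Mul(200, Add(1, 600))), Rational(1, 2)) = Pow(Add(Rational(1, 5), Mul(200, 601)), Rational(1, 2)) = Pow(Add(Rational(1, 5), 120200), Rational(1, 2)) = Pow(Rational(601001, 5), Rational(1, 2)) = Mul(Rational(1, 5), Pow(3005005, Rational(1, 2)))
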